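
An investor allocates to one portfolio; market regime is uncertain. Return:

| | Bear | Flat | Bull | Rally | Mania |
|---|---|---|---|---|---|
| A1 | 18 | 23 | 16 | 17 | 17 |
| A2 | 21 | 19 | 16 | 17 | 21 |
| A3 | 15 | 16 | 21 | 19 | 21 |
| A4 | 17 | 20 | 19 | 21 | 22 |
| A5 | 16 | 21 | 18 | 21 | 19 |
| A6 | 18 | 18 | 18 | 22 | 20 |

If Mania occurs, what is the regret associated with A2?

Best payoff under Mania is 22.
Regret = 22 − 21 = 1.

1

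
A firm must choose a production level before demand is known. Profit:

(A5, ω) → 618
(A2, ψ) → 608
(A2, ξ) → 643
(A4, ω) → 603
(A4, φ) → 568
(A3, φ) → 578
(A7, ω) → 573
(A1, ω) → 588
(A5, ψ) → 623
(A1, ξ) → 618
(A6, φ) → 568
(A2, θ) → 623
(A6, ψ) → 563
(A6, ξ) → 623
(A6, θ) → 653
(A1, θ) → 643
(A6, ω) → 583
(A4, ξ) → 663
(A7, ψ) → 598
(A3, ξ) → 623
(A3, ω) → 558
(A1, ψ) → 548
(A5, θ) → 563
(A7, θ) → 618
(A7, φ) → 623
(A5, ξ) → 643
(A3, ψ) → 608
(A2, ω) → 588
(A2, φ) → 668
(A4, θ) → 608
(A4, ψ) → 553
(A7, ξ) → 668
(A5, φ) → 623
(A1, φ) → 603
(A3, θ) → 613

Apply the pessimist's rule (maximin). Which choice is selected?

A2

Row minima: A1=548, A2=588, A3=558, A4=553, A5=563, A6=563, A7=573
Best worst-case = 588 → A2.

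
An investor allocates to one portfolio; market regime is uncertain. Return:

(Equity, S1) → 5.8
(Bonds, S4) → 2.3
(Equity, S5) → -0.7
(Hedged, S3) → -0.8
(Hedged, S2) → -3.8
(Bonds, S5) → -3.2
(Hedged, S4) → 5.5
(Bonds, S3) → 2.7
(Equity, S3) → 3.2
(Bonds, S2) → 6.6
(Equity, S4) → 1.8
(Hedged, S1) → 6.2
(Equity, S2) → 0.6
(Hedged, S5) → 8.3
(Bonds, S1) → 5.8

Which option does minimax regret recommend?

Equity

Column bests: S1=6.2, S2=6.6, S3=3.2, S4=5.5, S5=8.3.
Equity regrets: 0.4, 6.0, 0.0, 3.7, 9.0 → max 9.0
Bonds regrets: 0.4, 0.0, 0.5, 3.2, 11.5 → max 11.5
Hedged regrets: 0.0, 10.4, 4.0, 0.0, 0.0 → max 10.4
Smallest max regret = 9.0 → Equity.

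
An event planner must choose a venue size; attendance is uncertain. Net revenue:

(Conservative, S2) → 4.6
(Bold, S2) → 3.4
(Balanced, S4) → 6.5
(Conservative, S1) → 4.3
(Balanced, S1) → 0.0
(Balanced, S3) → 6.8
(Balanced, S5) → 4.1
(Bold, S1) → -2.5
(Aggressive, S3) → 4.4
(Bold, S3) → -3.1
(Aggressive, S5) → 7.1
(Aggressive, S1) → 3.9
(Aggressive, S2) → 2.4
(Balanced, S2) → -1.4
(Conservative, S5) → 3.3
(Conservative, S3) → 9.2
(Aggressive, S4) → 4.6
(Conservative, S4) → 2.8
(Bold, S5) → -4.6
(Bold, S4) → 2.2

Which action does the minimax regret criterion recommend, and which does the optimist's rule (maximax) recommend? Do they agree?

minimax regret → Conservative; maximax → Conservative (agree)

Column bests: S1=4.3, S2=4.6, S3=9.2, S4=6.5, S5=7.1.
Conservative regrets: 0.0, 0.0, 0.0, 3.7, 3.8 → max 3.8
Balanced regrets: 4.3, 6.0, 2.4, 0.0, 3.0 → max 6.0
Aggressive regrets: 0.4, 2.2, 4.8, 1.9, 0.0 → max 4.8
Bold regrets: 6.8, 1.2, 12.3, 4.3, 11.7 → max 12.3
Smallest max regret = 3.8 → Conservative.
Row maxima: Conservative=9.2, Balanced=6.8, Aggressive=7.1, Bold=3.4
Best best-case = 9.2 → Conservative.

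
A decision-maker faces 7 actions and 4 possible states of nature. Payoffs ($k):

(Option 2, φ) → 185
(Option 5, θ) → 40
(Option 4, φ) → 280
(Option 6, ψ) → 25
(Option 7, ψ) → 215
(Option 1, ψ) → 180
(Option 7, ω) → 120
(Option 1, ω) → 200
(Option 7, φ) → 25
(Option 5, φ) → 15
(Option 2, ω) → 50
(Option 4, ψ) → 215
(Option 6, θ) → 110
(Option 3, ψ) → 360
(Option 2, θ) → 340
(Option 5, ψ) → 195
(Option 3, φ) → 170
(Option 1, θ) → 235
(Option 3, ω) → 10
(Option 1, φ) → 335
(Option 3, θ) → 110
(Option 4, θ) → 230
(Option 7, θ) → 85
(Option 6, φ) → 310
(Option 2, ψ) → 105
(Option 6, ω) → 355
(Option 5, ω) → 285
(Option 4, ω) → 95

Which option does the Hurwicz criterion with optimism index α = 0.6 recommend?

Option 1: 0.6·335 + 0.4·180 = 273
Option 2: 0.6·340 + 0.4·50 = 224
Option 3: 0.6·360 + 0.4·10 = 220
Option 4: 0.6·280 + 0.4·95 = 206
Option 5: 0.6·285 + 0.4·15 = 177
Option 6: 0.6·355 + 0.4·25 = 223
Option 7: 0.6·215 + 0.4·25 = 139
Highest Hurwicz score = 273 → Option 1.

Option 1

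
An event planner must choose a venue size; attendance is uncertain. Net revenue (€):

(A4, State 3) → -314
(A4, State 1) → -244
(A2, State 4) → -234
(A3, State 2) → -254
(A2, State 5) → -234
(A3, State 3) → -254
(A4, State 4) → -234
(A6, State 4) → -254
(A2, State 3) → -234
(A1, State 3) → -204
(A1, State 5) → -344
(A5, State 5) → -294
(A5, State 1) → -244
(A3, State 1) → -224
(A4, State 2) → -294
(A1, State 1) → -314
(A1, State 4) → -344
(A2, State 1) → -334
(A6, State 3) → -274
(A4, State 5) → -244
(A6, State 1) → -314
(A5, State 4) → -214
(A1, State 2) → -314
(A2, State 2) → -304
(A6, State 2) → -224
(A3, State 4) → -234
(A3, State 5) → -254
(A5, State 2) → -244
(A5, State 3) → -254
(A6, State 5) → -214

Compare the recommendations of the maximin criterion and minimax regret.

maximin → A3; minimax regret → A3 (agree)

Row minima: A1=-344, A2=-334, A3=-254, A4=-314, A5=-294, A6=-314
Best worst-case = -254 → A3.
Column bests: State 1=-224, State 2=-224, State 3=-204, State 4=-214, State 5=-214.
A1 regrets: 90, 90, 0, 130, 130 → max 130
A2 regrets: 110, 80, 30, 20, 20 → max 110
A3 regrets: 0, 30, 50, 20, 40 → max 50
A4 regrets: 20, 70, 110, 20, 30 → max 110
A5 regrets: 20, 20, 50, 0, 80 → max 80
A6 regrets: 90, 0, 70, 40, 0 → max 90
Smallest max regret = 50 → A3.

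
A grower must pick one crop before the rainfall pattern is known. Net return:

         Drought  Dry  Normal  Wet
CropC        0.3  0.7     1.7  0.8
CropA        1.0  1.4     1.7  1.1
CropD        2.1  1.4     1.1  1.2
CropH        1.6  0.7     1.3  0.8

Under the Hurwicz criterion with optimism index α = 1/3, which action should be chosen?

CropC: 1/3·1.7 + 2/3·0.3 = 23/30
CropA: 1/3·1.7 + 2/3·1.0 = 37/30
CropD: 1/3·2.1 + 2/3·1.1 = 43/30
CropH: 1/3·1.6 + 2/3·0.7 = 1
Highest Hurwicz score = 43/30 → CropD.

CropD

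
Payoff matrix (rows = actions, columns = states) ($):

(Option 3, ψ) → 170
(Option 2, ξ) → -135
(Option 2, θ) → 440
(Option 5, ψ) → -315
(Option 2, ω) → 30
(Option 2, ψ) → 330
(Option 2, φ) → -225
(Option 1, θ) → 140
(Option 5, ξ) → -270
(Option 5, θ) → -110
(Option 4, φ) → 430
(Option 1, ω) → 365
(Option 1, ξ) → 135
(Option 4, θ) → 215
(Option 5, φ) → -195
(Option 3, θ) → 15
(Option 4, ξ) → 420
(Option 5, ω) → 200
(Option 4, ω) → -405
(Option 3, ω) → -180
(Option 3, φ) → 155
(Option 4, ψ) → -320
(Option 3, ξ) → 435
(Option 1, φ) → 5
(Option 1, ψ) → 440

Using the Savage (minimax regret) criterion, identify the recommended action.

Column bests: θ=440, φ=430, ψ=440, ω=365, ξ=435.
Option 1 regrets: 300, 425, 0, 0, 300 → max 425
Option 2 regrets: 0, 655, 110, 335, 570 → max 655
Option 3 regrets: 425, 275, 270, 545, 0 → max 545
Option 4 regrets: 225, 0, 760, 770, 15 → max 770
Option 5 regrets: 550, 625, 755, 165, 705 → max 755
Smallest max regret = 425 → Option 1.

Option 1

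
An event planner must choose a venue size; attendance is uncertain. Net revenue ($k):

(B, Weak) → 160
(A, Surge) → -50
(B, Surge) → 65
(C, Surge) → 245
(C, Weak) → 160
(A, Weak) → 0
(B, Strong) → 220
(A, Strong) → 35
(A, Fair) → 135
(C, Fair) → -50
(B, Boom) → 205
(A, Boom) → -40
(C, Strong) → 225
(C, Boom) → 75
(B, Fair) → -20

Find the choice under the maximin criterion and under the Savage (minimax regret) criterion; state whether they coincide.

maximin → B; minimax regret → B (agree)

Row minima: A=-50, B=-20, C=-50
Best worst-case = -20 → B.
Column bests: Weak=160, Fair=135, Strong=225, Boom=205, Surge=245.
A regrets: 160, 0, 190, 245, 295 → max 295
B regrets: 0, 155, 5, 0, 180 → max 180
C regrets: 0, 185, 0, 130, 0 → max 185
Smallest max regret = 180 → B.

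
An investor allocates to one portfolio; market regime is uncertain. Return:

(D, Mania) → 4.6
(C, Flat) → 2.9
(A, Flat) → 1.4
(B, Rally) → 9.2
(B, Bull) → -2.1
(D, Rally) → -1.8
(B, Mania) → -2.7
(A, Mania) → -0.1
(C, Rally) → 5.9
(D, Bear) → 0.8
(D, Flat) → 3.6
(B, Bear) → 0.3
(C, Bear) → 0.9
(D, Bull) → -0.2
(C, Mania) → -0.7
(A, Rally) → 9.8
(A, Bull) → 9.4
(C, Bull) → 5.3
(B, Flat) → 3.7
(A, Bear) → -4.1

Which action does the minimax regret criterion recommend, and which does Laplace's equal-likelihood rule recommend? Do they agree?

Column bests: Bear=0.9, Flat=3.7, Bull=9.4, Rally=9.8, Mania=4.6.
A regrets: 5.0, 2.3, 0.0, 0.0, 4.7 → max 5.0
B regrets: 0.6, 0.0, 11.5, 0.6, 7.3 → max 11.5
C regrets: 0.0, 0.8, 4.1, 3.9, 5.3 → max 5.3
D regrets: 0.1, 0.1, 9.6, 11.6, 0.0 → max 11.6
Smallest max regret = 5.0 → A.
Row averages: A=3.28, B=1.68, C=2.86, D=1.4
Highest average = 3.28 → A.

minimax regret → A; laplace → A (agree)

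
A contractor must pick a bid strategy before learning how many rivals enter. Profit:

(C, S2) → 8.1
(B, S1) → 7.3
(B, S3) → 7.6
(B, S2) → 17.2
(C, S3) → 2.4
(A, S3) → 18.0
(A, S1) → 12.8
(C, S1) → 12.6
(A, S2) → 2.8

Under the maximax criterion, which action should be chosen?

Row maxima: A=18.0, B=17.2, C=12.6
Best best-case = 18.0 → A.

A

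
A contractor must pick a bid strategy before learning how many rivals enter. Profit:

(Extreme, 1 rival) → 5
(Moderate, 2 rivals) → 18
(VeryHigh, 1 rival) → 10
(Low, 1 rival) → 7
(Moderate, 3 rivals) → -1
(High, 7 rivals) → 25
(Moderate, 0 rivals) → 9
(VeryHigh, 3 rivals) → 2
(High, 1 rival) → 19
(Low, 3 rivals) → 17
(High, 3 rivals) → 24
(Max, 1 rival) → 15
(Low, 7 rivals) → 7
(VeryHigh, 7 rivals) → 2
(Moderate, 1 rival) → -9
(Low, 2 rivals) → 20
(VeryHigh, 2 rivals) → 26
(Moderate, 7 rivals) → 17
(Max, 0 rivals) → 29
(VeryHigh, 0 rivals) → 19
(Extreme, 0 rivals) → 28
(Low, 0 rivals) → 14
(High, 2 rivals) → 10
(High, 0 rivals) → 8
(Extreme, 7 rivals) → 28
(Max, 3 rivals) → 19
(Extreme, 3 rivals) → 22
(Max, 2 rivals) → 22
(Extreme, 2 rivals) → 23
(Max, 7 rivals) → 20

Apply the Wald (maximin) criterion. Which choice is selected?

Max

Row minima: Low=7, Moderate=-9, High=8, VeryHigh=2, Extreme=5, Max=15
Best worst-case = 15 → Max.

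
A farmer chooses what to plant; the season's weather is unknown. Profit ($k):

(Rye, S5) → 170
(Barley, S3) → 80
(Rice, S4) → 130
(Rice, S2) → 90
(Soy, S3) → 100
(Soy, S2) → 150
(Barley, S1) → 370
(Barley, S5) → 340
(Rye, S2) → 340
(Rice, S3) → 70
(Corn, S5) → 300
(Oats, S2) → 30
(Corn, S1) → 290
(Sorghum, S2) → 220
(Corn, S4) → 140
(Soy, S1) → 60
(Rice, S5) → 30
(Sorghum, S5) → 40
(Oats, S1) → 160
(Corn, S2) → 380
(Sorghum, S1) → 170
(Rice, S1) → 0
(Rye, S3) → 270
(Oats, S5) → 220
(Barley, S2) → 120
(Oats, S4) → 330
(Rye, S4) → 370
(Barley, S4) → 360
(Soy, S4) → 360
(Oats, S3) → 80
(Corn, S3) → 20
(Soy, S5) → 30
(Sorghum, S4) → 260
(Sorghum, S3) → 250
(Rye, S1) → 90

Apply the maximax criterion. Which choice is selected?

Row maxima: Oats=330, Corn=380, Soy=360, Rye=370, Sorghum=260, Rice=130, Barley=370
Best best-case = 380 → Corn.

Corn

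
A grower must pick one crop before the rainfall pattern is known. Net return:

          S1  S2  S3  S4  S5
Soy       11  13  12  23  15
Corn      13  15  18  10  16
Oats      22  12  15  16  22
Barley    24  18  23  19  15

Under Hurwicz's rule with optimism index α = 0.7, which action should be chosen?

Soy: 0.7·23 + 0.3·11 = 19.4
Corn: 0.7·18 + 0.3·10 = 15.6
Oats: 0.7·22 + 0.3·12 = 19
Barley: 0.7·24 + 0.3·15 = 21.3
Highest Hurwicz score = 21.3 → Barley.

Barley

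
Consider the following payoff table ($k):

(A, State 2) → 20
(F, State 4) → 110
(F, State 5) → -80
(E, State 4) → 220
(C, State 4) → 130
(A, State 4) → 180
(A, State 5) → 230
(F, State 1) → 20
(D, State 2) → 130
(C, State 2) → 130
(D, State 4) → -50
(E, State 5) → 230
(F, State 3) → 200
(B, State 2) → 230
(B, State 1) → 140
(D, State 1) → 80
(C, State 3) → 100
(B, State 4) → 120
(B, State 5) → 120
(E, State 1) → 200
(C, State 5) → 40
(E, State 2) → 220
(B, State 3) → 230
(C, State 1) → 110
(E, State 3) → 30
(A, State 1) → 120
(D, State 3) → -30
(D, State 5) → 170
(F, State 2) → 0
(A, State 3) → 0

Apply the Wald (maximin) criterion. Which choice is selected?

B

Row minima: A=0, B=120, C=40, D=-50, E=30, F=-80
Best worst-case = 120 → B.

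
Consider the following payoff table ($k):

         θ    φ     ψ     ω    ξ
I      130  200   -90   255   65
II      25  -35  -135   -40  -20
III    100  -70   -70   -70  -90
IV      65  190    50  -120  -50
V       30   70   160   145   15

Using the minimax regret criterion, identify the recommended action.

V

Column bests: θ=130, φ=200, ψ=160, ω=255, ξ=65.
I regrets: 0, 0, 250, 0, 0 → max 250
II regrets: 105, 235, 295, 295, 85 → max 295
III regrets: 30, 270, 230, 325, 155 → max 325
IV regrets: 65, 10, 110, 375, 115 → max 375
V regrets: 100, 130, 0, 110, 50 → max 130
Smallest max regret = 130 → V.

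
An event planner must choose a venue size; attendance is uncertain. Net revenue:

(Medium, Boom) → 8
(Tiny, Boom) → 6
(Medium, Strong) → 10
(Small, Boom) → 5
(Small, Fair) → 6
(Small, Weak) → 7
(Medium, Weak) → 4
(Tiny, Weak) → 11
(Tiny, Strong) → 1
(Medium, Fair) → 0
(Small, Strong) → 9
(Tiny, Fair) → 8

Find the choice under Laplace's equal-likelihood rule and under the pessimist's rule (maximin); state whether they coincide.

laplace → Small; maximin → Small (agree)

Row averages: Tiny=6.5, Small=6.75, Medium=5.5
Highest average = 6.75 → Small.
Row minima: Tiny=1, Small=5, Medium=0
Best worst-case = 5 → Small.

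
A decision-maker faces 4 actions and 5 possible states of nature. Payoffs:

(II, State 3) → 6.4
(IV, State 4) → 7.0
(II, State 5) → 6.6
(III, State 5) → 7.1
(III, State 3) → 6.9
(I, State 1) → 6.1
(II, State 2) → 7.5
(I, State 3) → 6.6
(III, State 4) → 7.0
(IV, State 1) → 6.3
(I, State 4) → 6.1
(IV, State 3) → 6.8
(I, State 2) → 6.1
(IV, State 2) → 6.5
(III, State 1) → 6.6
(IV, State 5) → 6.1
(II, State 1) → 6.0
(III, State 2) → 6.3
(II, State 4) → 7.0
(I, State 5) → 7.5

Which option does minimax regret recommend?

II

Column bests: State 1=6.6, State 2=7.5, State 3=6.9, State 4=7.0, State 5=7.5.
I regrets: 0.5, 1.4, 0.3, 0.9, 0.0 → max 1.4
II regrets: 0.6, 0.0, 0.5, 0.0, 0.9 → max 0.9
III regrets: 0.0, 1.2, 0.0, 0.0, 0.4 → max 1.2
IV regrets: 0.3, 1.0, 0.1, 0.0, 1.4 → max 1.4
Smallest max regret = 0.9 → II.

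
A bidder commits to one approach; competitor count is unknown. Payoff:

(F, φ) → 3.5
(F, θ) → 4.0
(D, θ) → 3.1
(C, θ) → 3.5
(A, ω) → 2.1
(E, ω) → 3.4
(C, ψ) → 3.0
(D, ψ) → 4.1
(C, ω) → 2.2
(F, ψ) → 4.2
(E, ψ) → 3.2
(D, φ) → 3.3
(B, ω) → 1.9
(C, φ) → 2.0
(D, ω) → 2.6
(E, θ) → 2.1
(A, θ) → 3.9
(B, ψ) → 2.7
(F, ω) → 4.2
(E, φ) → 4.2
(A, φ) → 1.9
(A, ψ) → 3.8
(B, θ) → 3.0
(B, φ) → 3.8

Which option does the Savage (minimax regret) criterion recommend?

F

Column bests: θ=4.0, φ=4.2, ψ=4.2, ω=4.2.
A regrets: 0.1, 2.3, 0.4, 2.1 → max 2.3
B regrets: 1.0, 0.4, 1.5, 2.3 → max 2.3
C regrets: 0.5, 2.2, 1.2, 2.0 → max 2.2
D regrets: 0.9, 0.9, 0.1, 1.6 → max 1.6
E regrets: 1.9, 0.0, 1.0, 0.8 → max 1.9
F regrets: 0.0, 0.7, 0.0, 0.0 → max 0.7
Smallest max regret = 0.7 → F.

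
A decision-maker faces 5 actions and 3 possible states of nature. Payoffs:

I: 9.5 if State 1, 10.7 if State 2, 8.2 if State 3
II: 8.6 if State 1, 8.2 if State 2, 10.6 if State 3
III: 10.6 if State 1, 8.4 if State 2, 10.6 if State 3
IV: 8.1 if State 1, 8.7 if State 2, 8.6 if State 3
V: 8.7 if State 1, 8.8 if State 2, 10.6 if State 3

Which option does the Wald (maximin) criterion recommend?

V

Row minima: I=8.2, II=8.2, III=8.4, IV=8.1, V=8.7
Best worst-case = 8.7 → V.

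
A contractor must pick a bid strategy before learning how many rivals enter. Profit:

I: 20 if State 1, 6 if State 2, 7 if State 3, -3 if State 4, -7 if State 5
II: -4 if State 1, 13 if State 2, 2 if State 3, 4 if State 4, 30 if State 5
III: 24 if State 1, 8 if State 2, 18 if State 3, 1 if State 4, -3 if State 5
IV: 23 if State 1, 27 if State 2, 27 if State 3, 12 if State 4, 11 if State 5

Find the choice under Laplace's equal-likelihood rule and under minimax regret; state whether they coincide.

Row averages: I=4.6, II=9, III=9.6, IV=20
Highest average = 20 → IV.
Column bests: State 1=24, State 2=27, State 3=27, State 4=12, State 5=30.
I regrets: 4, 21, 20, 15, 37 → max 37
II regrets: 28, 14, 25, 8, 0 → max 28
III regrets: 0, 19, 9, 11, 33 → max 33
IV regrets: 1, 0, 0, 0, 19 → max 19
Smallest max regret = 19 → IV.

laplace → IV; minimax regret → IV (agree)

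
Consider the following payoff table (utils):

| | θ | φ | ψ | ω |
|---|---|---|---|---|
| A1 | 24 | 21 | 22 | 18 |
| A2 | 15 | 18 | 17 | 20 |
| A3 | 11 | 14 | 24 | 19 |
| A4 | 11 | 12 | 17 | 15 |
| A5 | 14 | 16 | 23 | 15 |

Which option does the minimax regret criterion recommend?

A1

Column bests: θ=24, φ=21, ψ=24, ω=20.
A1 regrets: 0, 0, 2, 2 → max 2
A2 regrets: 9, 3, 7, 0 → max 9
A3 regrets: 13, 7, 0, 1 → max 13
A4 regrets: 13, 9, 7, 5 → max 13
A5 regrets: 10, 5, 1, 5 → max 10
Smallest max regret = 2 → A1.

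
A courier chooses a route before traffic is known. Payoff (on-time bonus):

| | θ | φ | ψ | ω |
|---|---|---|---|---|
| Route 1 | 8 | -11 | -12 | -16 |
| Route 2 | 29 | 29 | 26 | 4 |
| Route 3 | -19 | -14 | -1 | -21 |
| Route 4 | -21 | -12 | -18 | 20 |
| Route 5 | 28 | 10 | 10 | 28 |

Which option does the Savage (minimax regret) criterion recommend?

Column bests: θ=29, φ=29, ψ=26, ω=28.
Route 1 regrets: 21, 40, 38, 44 → max 44
Route 2 regrets: 0, 0, 0, 24 → max 24
Route 3 regrets: 48, 43, 27, 49 → max 49
Route 4 regrets: 50, 41, 44, 8 → max 50
Route 5 regrets: 1, 19, 16, 0 → max 19
Smallest max regret = 19 → Route 5.

Route 5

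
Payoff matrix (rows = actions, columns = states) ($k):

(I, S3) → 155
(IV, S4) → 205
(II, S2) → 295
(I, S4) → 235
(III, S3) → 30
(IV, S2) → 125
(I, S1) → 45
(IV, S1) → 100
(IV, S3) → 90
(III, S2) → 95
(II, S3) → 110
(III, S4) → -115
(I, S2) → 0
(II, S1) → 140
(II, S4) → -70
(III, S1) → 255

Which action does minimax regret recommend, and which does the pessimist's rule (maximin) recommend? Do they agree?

minimax regret → IV; maximin → IV (agree)

Column bests: S1=255, S2=295, S3=155, S4=235.
I regrets: 210, 295, 0, 0 → max 295
II regrets: 115, 0, 45, 305 → max 305
III regrets: 0, 200, 125, 350 → max 350
IV regrets: 155, 170, 65, 30 → max 170
Smallest max regret = 170 → IV.
Row minima: I=0, II=-70, III=-115, IV=90
Best worst-case = 90 → IV.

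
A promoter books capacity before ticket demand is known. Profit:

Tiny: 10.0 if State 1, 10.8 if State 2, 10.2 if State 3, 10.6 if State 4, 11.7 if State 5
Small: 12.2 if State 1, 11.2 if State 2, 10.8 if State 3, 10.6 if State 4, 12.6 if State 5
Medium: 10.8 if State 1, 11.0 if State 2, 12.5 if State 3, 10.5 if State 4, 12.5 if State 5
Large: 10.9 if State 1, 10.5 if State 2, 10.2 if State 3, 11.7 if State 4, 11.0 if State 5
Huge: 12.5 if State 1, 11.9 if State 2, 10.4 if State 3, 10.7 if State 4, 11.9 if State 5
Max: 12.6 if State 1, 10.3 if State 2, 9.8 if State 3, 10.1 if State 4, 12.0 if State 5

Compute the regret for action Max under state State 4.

1.6

Best payoff under State 4 is 11.7.
Regret = 11.7 − 10.1 = 1.6.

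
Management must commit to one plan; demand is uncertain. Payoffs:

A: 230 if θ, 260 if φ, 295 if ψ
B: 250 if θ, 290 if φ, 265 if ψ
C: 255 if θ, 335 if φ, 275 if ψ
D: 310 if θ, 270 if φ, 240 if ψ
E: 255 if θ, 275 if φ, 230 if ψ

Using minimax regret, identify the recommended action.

Column bests: θ=310, φ=335, ψ=295.
A regrets: 80, 75, 0 → max 80
B regrets: 60, 45, 30 → max 60
C regrets: 55, 0, 20 → max 55
D regrets: 0, 65, 55 → max 65
E regrets: 55, 60, 65 → max 65
Smallest max regret = 55 → C.

C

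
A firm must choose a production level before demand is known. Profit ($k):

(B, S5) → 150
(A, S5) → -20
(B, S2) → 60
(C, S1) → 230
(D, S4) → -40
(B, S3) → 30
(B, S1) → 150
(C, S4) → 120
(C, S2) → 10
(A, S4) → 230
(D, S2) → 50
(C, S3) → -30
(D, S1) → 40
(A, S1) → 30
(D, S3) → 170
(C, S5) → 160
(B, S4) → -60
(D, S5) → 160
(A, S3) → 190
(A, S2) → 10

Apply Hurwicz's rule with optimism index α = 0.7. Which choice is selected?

A

A: 0.7·230 + 0.3·(-20) = 155
B: 0.7·150 + 0.3·(-60) = 87
C: 0.7·230 + 0.3·(-30) = 152
D: 0.7·170 + 0.3·(-40) = 107
Highest Hurwicz score = 155 → A.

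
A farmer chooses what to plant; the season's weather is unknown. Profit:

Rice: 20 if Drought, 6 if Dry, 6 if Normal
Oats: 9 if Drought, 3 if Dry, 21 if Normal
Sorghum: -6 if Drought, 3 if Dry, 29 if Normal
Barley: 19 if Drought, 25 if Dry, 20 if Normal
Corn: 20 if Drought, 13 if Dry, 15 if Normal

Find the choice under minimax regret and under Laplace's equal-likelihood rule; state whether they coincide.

Column bests: Drought=20, Dry=25, Normal=29.
Rice regrets: 0, 19, 23 → max 23
Oats regrets: 11, 22, 8 → max 22
Sorghum regrets: 26, 22, 0 → max 26
Barley regrets: 1, 0, 9 → max 9
Corn regrets: 0, 12, 14 → max 14
Smallest max regret = 9 → Barley.
Row averages: Rice=32/3, Oats=11, Sorghum=26/3, Barley=64/3, Corn=16
Highest average = 64/3 → Barley.

minimax regret → Barley; laplace → Barley (agree)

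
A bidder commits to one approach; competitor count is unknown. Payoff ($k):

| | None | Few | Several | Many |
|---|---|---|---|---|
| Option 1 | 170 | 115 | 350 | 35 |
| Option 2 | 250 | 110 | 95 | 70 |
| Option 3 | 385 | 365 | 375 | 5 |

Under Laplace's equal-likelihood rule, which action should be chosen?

Option 3

Row averages: Option 1=167.5, Option 2=131.25, Option 3=282.5
Highest average = 282.5 → Option 3.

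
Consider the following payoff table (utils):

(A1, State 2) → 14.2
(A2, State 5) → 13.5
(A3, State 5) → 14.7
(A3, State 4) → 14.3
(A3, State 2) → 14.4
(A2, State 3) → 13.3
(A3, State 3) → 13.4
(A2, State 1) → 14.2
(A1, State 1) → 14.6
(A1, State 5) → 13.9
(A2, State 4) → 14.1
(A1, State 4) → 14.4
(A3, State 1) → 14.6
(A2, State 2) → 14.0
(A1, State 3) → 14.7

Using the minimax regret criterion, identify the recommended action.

A1

Column bests: State 1=14.6, State 2=14.4, State 3=14.7, State 4=14.4, State 5=14.7.
A1 regrets: 0.0, 0.2, 0.0, 0.0, 0.8 → max 0.8
A2 regrets: 0.4, 0.4, 1.4, 0.3, 1.2 → max 1.4
A3 regrets: 0.0, 0.0, 1.3, 0.1, 0.0 → max 1.3
Smallest max regret = 0.8 → A1.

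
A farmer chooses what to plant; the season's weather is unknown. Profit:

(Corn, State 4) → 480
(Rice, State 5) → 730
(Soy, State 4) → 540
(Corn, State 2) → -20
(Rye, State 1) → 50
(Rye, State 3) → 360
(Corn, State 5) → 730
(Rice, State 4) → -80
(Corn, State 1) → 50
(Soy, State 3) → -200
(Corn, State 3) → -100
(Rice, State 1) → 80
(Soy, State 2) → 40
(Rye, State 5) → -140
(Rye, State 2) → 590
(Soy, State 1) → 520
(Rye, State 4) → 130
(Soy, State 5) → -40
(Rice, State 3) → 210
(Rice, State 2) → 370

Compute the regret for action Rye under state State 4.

410

Best payoff under State 4 is 540.
Regret = 540 − 130 = 410.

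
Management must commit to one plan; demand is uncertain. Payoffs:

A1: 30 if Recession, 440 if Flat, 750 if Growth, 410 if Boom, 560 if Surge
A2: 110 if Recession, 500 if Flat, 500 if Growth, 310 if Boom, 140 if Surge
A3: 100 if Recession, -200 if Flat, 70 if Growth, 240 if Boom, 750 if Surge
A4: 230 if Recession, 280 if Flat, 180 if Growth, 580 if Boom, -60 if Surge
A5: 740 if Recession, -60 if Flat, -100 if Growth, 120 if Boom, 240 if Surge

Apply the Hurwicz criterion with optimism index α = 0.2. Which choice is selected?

A1: 0.2·750 + 0.8·30 = 174
A2: 0.2·500 + 0.8·110 = 188
A3: 0.2·750 + 0.8·(-200) = -10
A4: 0.2·580 + 0.8·(-60) = 68
A5: 0.2·740 + 0.8·(-100) = 68
Highest Hurwicz score = 188 → A2.

A2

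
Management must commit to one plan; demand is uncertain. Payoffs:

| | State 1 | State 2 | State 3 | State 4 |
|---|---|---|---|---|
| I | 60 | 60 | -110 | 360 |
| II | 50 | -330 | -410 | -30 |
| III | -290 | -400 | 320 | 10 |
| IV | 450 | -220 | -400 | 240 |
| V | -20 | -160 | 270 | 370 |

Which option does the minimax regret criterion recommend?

I

Column bests: State 1=450, State 2=60, State 3=320, State 4=370.
I regrets: 390, 0, 430, 10 → max 430
II regrets: 400, 390, 730, 400 → max 730
III regrets: 740, 460, 0, 360 → max 740
IV regrets: 0, 280, 720, 130 → max 720
V regrets: 470, 220, 50, 0 → max 470
Smallest max regret = 430 → I.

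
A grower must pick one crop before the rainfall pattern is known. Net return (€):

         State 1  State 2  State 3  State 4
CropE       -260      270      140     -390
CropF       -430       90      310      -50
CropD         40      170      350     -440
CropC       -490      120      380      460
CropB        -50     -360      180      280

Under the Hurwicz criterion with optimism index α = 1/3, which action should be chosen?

CropE: 1/3·270 + 2/3·(-390) = -170
CropF: 1/3·310 + 2/3·(-430) = -550/3
CropD: 1/3·350 + 2/3·(-440) = -530/3
CropC: 1/3·460 + 2/3·(-490) = -520/3
CropB: 1/3·280 + 2/3·(-360) = -440/3
Highest Hurwicz score = -440/3 → CropB.

CropB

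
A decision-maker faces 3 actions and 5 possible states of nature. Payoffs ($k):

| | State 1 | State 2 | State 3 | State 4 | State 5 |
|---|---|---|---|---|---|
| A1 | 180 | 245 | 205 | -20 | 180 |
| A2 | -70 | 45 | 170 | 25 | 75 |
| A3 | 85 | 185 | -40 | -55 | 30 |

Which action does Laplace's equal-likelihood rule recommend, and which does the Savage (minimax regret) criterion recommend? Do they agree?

laplace → A1; minimax regret → A1 (agree)

Row averages: A1=158, A2=49, A3=41
Highest average = 158 → A1.
Column bests: State 1=180, State 2=245, State 3=205, State 4=25, State 5=180.
A1 regrets: 0, 0, 0, 45, 0 → max 45
A2 regrets: 250, 200, 35, 0, 105 → max 250
A3 regrets: 95, 60, 245, 80, 150 → max 245
Smallest max regret = 45 → A1.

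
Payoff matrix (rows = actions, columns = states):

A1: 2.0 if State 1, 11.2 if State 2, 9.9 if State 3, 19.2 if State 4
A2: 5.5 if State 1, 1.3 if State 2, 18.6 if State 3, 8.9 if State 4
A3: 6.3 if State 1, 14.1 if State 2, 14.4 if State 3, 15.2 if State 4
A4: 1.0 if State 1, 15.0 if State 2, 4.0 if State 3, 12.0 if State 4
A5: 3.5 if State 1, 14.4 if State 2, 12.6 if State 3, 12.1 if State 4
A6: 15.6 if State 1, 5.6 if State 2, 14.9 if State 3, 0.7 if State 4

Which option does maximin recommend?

A3

Row minima: A1=2.0, A2=1.3, A3=6.3, A4=1.0, A5=3.5, A6=0.7
Best worst-case = 6.3 → A3.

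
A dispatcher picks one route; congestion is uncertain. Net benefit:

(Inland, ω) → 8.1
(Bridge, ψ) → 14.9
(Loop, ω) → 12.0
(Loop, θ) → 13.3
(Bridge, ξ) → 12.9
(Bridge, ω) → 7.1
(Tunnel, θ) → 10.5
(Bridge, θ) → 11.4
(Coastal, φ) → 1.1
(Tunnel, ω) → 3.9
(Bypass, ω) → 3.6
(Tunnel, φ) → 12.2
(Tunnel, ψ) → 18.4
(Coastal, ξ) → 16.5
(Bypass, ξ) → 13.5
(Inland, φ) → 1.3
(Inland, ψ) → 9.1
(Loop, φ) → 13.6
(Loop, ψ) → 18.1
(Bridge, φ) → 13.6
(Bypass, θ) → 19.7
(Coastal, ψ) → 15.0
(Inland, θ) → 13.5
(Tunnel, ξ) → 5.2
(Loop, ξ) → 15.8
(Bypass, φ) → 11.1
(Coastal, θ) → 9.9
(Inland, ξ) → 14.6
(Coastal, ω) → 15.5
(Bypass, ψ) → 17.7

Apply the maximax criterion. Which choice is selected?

Bypass

Row maxima: Coastal=16.5, Bridge=14.9, Tunnel=18.4, Bypass=19.7, Loop=18.1, Inland=14.6
Best best-case = 19.7 → Bypass.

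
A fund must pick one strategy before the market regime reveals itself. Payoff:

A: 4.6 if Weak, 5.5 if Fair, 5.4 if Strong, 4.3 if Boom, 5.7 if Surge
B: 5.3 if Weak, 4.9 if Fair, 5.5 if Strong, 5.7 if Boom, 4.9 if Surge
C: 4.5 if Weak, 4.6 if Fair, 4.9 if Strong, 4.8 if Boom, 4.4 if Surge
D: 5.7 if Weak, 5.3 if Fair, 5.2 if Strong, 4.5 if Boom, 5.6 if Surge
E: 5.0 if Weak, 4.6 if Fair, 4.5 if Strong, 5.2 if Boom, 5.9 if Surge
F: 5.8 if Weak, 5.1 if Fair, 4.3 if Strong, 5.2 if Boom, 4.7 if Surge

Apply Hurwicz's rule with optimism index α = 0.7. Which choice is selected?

E

A: 0.7·5.7 + 0.3·4.3 = 5.28
B: 0.7·5.7 + 0.3·4.9 = 5.46
C: 0.7·4.9 + 0.3·4.4 = 4.75
D: 0.7·5.7 + 0.3·4.5 = 5.34
E: 0.7·5.9 + 0.3·4.5 = 5.48
F: 0.7·5.8 + 0.3·4.3 = 5.35
Highest Hurwicz score = 5.48 → E.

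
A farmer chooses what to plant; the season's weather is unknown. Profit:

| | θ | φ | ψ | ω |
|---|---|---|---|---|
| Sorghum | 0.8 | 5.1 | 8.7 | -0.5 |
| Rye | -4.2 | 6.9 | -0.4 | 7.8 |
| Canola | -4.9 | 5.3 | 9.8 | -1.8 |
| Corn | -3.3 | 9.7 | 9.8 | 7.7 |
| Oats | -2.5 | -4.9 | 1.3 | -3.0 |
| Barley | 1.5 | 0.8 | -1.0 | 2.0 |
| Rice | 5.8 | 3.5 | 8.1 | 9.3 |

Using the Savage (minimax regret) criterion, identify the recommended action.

Column bests: θ=5.8, φ=9.7, ψ=9.8, ω=9.3.
Sorghum regrets: 5.0, 4.6, 1.1, 9.8 → max 9.8
Rye regrets: 10.0, 2.8, 10.2, 1.5 → max 10.2
Canola regrets: 10.7, 4.4, 0.0, 11.1 → max 11.1
Corn regrets: 9.1, 0.0, 0.0, 1.6 → max 9.1
Oats regrets: 8.3, 14.6, 8.5, 12.3 → max 14.6
Barley regrets: 4.3, 8.9, 10.8, 7.3 → max 10.8
Rice regrets: 0.0, 6.2, 1.7, 0.0 → max 6.2
Smallest max regret = 6.2 → Rice.

Rice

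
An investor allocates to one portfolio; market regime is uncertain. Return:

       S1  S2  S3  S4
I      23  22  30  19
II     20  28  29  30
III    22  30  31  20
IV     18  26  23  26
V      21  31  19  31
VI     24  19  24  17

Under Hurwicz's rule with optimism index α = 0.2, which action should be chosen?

III

I: 0.2·30 + 0.8·19 = 21.2
II: 0.2·30 + 0.8·20 = 22
III: 0.2·31 + 0.8·20 = 22.2
IV: 0.2·26 + 0.8·18 = 19.6
V: 0.2·31 + 0.8·19 = 21.4
VI: 0.2·24 + 0.8·17 = 18.4
Highest Hurwicz score = 22.2 → III.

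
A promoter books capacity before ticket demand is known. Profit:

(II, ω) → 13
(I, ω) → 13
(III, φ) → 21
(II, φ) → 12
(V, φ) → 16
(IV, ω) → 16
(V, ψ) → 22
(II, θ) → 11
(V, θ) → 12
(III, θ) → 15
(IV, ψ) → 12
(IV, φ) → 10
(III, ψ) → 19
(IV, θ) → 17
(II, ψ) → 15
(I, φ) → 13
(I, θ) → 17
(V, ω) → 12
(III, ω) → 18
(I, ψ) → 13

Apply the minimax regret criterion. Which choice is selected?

III

Column bests: θ=17, φ=21, ψ=22, ω=18.
I regrets: 0, 8, 9, 5 → max 9
II regrets: 6, 9, 7, 5 → max 9
III regrets: 2, 0, 3, 0 → max 3
IV regrets: 0, 11, 10, 2 → max 11
V regrets: 5, 5, 0, 6 → max 6
Smallest max regret = 3 → III.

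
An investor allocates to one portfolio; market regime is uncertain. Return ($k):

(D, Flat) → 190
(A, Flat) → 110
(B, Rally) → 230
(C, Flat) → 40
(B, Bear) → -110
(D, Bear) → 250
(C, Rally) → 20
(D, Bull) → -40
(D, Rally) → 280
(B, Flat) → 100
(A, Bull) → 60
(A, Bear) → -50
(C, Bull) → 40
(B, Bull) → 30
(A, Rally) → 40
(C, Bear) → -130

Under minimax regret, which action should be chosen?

Column bests: Bear=250, Flat=190, Bull=60, Rally=280.
A regrets: 300, 80, 0, 240 → max 300
B regrets: 360, 90, 30, 50 → max 360
C regrets: 380, 150, 20, 260 → max 380
D regrets: 0, 0, 100, 0 → max 100
Smallest max regret = 100 → D.

D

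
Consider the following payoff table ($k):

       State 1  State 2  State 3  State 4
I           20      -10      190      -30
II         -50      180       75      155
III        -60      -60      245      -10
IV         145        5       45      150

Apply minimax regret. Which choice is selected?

Column bests: State 1=145, State 2=180, State 3=245, State 4=155.
I regrets: 125, 190, 55, 185 → max 190
II regrets: 195, 0, 170, 0 → max 195
III regrets: 205, 240, 0, 165 → max 240
IV regrets: 0, 175, 200, 5 → max 200
Smallest max regret = 190 → I.

I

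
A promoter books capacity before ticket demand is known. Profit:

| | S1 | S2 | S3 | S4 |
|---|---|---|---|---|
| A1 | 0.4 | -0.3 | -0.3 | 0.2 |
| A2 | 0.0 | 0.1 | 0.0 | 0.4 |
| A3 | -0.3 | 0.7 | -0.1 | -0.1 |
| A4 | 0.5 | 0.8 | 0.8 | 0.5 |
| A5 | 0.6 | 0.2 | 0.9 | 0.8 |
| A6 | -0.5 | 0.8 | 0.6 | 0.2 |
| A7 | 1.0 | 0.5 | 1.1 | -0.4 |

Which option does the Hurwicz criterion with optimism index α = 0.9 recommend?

A1: 0.9·0.4 + 0.1·(-0.3) = 0.33
A2: 0.9·0.4 + 0.1·0.0 = 0.36
A3: 0.9·0.7 + 0.1·(-0.3) = 0.6
A4: 0.9·0.8 + 0.1·0.5 = 0.77
A5: 0.9·0.9 + 0.1·0.2 = 0.83
A6: 0.9·0.8 + 0.1·(-0.5) = 0.67
A7: 0.9·1.1 + 0.1·(-0.4) = 0.95
Highest Hurwicz score = 0.95 → A7.

A7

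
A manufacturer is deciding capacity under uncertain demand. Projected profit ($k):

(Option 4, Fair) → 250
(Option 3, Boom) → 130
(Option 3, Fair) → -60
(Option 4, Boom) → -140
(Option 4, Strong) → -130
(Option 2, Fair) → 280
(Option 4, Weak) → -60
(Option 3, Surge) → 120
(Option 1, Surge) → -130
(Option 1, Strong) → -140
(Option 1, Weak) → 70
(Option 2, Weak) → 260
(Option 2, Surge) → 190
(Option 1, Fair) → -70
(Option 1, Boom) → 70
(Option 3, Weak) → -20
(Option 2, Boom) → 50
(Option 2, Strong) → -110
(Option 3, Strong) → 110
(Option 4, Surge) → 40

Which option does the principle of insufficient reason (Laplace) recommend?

Option 2

Row averages: Option 1=-40, Option 2=134, Option 3=56, Option 4=-8
Highest average = 134 → Option 2.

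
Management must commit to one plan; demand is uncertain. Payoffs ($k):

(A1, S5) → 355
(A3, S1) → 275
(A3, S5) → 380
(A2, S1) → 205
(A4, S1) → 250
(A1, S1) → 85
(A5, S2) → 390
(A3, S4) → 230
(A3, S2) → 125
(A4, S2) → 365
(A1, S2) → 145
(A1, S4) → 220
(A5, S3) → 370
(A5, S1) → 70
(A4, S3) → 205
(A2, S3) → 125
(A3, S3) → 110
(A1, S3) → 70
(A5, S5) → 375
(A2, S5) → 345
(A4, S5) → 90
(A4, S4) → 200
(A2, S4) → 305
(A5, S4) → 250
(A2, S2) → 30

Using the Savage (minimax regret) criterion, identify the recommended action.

Column bests: S1=275, S2=390, S3=370, S4=305, S5=380.
A1 regrets: 190, 245, 300, 85, 25 → max 300
A2 regrets: 70, 360, 245, 0, 35 → max 360
A3 regrets: 0, 265, 260, 75, 0 → max 265
A4 regrets: 25, 25, 165, 105, 290 → max 290
A5 regrets: 205, 0, 0, 55, 5 → max 205
Smallest max regret = 205 → A5.

A5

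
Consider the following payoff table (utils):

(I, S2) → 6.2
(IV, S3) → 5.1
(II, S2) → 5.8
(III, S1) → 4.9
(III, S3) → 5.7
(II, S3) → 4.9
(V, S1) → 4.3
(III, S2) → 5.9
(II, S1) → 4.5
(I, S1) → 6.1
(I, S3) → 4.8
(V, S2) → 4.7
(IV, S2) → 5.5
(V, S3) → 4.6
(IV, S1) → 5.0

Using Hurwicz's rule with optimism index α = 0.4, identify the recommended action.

I: 0.4·6.2 + 0.6·4.8 = 5.36
II: 0.4·5.8 + 0.6·4.5 = 5.02
III: 0.4·5.9 + 0.6·4.9 = 5.3
IV: 0.4·5.5 + 0.6·5.0 = 5.2
V: 0.4·4.7 + 0.6·4.3 = 4.46
Highest Hurwicz score = 5.36 → I.

I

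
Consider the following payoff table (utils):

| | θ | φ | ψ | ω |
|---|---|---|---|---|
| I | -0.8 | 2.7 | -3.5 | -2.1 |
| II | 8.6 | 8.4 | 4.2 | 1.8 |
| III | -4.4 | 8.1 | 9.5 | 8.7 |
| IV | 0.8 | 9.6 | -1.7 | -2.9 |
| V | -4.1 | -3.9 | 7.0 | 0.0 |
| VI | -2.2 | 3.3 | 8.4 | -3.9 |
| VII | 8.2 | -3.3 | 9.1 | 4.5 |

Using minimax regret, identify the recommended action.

Column bests: θ=8.6, φ=9.6, ψ=9.5, ω=8.7.
I regrets: 9.4, 6.9, 13.0, 10.8 → max 13.0
II regrets: 0.0, 1.2, 5.3, 6.9 → max 6.9
III regrets: 13.0, 1.5, 0.0, 0.0 → max 13.0
IV regrets: 7.8, 0.0, 11.2, 11.6 → max 11.6
V regrets: 12.7, 13.5, 2.5, 8.7 → max 13.5
VI regrets: 10.8, 6.3, 1.1, 12.6 → max 12.6
VII regrets: 0.4, 12.9, 0.4, 4.2 → max 12.9
Smallest max regret = 6.9 → II.

II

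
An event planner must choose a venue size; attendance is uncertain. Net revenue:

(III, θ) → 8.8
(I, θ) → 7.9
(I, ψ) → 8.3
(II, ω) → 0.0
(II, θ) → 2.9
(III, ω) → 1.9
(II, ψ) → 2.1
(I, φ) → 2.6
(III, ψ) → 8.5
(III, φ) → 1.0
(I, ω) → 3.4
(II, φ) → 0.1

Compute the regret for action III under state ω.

1.5

Best payoff under ω is 3.4.
Regret = 3.4 − 1.9 = 1.5.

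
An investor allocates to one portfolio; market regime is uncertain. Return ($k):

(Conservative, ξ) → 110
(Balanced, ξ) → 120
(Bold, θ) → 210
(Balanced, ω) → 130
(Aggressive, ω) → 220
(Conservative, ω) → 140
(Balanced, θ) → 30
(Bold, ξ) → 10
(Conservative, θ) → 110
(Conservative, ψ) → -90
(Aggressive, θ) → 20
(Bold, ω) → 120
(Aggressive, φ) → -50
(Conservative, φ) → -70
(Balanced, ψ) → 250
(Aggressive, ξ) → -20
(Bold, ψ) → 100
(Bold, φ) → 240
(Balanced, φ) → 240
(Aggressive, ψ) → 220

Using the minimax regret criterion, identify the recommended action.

Bold

Column bests: θ=210, φ=240, ψ=250, ω=220, ξ=120.
Conservative regrets: 100, 310, 340, 80, 10 → max 340
Balanced regrets: 180, 0, 0, 90, 0 → max 180
Aggressive regrets: 190, 290, 30, 0, 140 → max 290
Bold regrets: 0, 0, 150, 100, 110 → max 150
Smallest max regret = 150 → Bold.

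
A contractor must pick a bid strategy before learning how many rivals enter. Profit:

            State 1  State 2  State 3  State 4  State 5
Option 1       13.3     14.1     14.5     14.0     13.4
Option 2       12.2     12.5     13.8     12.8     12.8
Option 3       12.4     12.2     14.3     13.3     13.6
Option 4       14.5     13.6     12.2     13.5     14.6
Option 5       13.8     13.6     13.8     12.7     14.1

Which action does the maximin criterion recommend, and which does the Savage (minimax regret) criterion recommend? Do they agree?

Row minima: Option 1=13.3, Option 2=12.2, Option 3=12.2, Option 4=12.2, Option 5=12.7
Best worst-case = 13.3 → Option 1.
Column bests: State 1=14.5, State 2=14.1, State 3=14.5, State 4=14.0, State 5=14.6.
Option 1 regrets: 1.2, 0.0, 0.0, 0.0, 1.2 → max 1.2
Option 2 regrets: 2.3, 1.6, 0.7, 1.2, 1.8 → max 2.3
Option 3 regrets: 2.1, 1.9, 0.2, 0.7, 1.0 → max 2.1
Option 4 regrets: 0.0, 0.5, 2.3, 0.5, 0.0 → max 2.3
Option 5 regrets: 0.7, 0.5, 0.7, 1.3, 0.5 → max 1.3
Smallest max regret = 1.2 → Option 1.

maximin → Option 1; minimax regret → Option 1 (agree)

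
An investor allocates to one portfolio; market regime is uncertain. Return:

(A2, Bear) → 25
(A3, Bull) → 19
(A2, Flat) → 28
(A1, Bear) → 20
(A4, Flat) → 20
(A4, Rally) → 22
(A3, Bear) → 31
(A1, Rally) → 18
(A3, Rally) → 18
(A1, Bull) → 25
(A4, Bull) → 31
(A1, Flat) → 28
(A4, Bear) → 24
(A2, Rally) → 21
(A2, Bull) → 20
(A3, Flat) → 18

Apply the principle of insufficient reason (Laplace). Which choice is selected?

A4

Row averages: A1=22.75, A2=23.5, A3=21.5, A4=24.25
Highest average = 24.25 → A4.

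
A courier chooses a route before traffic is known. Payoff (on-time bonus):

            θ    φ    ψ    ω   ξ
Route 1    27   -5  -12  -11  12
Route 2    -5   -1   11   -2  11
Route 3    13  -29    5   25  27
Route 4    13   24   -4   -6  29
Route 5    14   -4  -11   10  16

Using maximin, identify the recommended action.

Route 2

Row minima: Route 1=-12, Route 2=-5, Route 3=-29, Route 4=-6, Route 5=-11
Best worst-case = -5 → Route 2.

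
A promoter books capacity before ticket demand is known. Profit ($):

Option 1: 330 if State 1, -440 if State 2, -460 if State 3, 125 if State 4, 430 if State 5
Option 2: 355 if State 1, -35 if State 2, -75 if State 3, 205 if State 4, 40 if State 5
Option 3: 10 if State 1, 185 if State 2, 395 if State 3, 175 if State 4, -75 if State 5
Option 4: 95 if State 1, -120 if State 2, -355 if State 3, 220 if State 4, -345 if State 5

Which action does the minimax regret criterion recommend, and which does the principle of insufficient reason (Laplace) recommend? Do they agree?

minimax regret → Option 2; laplace → Option 3 (disagree)

Column bests: State 1=355, State 2=185, State 3=395, State 4=220, State 5=430.
Option 1 regrets: 25, 625, 855, 95, 0 → max 855
Option 2 regrets: 0, 220, 470, 15, 390 → max 470
Option 3 regrets: 345, 0, 0, 45, 505 → max 505
Option 4 regrets: 260, 305, 750, 0, 775 → max 775
Smallest max regret = 470 → Option 2.
Row averages: Option 1=-3, Option 2=98, Option 3=138, Option 4=-101
Highest average = 138 → Option 3.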